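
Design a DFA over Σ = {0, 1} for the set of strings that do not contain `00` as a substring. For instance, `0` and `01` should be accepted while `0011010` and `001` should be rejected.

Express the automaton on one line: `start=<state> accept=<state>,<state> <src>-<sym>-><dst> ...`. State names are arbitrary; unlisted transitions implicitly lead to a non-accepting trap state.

start=q0 accept=q0,q1 q0-0->q1 q0-1->q0 q1-0->q2 q1-1->q0 q2-0->q2 q2-1->q2

This is the complement of 'contains `00`'. Use the same substring-matching states — q0 through q2 holding how much of `00` has just been matched — but flip the accepting set: everything except the trap q2 accepts.
With 3 states:
        0   1  
>* q0   q1  q0 
 * q1   q2  q0 
   q2   q2  q2 
(> = start, * = accepting)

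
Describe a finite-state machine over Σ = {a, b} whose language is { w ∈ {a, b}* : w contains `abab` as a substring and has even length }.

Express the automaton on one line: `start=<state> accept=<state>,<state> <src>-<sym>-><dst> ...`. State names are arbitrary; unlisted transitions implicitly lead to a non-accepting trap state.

start=q0 accept=q8 q0-a->q1 q0-b->q2 q1-a->q3 q1-b->q4 q2-a->q3 q2-b->q0 q3-a->q1 q3-b->q5 q4-a->q6 q4-b->q2 q5-a->q7 q5-b->q0 q6-a->q3 q6-b->q8 q7-a->q1 q7-b->q9 q8-a->q9 q8-b->q9 q9-a->q8 q9-b->q8

Handle the two conditions separately and then intersect. One (5 states) tracks whether and how much of `abab` has been seen; the other (2 states) tracks the input length modulo 2. Each combined state is a pair, one component from each; accept when both components accept.
10 states suffice.
        a   b  
>  q0   q1  q2 
   q1   q3  q4 
   q2   q3  q0 
   q3   q1  q5 
   q4   q6  q2 
   q5   q7  q0 
   q6   q3  q8 
   q7   q1  q9 
 * q8   q9  q9 
   q9   q8  q8 
(> = start, * = accepting)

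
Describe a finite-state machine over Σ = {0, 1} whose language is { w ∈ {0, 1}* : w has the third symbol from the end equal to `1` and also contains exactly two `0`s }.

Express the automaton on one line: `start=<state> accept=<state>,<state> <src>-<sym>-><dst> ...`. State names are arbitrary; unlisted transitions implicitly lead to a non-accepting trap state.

Handle the two conditions separately and then intersect. The first has 15 states tracking the last 3 symbols read; the second has 4 states tracking the count of `0`s, saturating at 3. A product state is a pair (one from each), accepting exactly when both do. Minimizing collapses redundant product states.
15 states suffice.
       0  1 
>  A   B  C 
   B   D  E 
   C   F  C 
   D   G  H 
   E   I  J 
   F   K  E 
   G   G  G 
   H   G  L 
   I   G  M 
   J   N  J 
 * K   G  H 
   L   G  O 
 * M   G  L 
 * N   G  M 
 * O   G  O 
(> = start, * = accepting)

start=A accept=K,M,N,O A-0->B A-1->C B-0->D B-1->E C-0->F C-1->C D-0->G D-1->H E-0->I E-1->J F-0->K F-1->E G-0->G G-1->G H-0->G H-1->L I-0->G I-1->M J-0->N J-1->J K-0->G K-1->H L-0->G L-1->O M-0->G M-1->L N-0->G N-1->M O-0->G O-1->O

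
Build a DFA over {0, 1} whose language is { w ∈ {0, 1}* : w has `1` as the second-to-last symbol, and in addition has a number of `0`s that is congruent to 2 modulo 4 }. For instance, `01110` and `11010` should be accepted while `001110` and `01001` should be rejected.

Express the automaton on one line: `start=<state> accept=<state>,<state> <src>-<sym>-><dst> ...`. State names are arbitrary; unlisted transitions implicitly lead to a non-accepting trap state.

Handle the two conditions separately and then intersect. The first has 7 states tracking the last 2 symbols read; the second has 4 states tracking the count of `0`s modulo 4. A product state is a pair (one from each), accepting exactly when both do.
19 states suffice.
          0    1  
>  q0     q1   q2 
   q1     q3   q4 
   q2     q5   q6 
   q3     q7   q8 
   q4     q9  q10 
   q5     q3   q4 
   q6     q5   q6 
   q7    q11  q12 
   q8    q13  q14 
 * q9     q7   q8 
   q10    q9  q10 
   q11   q15  q16 
   q12   q17  q18 
   q13   q11  q12 
 * q14   q13  q14 
   q15    q3   q4 
   q16    q5   q6 
   q17   q15  q16 
   q18   q17  q18 
(> = start, * = accepting)

start=q0 accept=q9,q14 q0-0->q1 q0-1->q2 q1-0->q3 q1-1->q4 q2-0->q5 q2-1->q6 q3-0->q7 q3-1->q8 q4-0->q9 q4-1->q10 q5-0->q3 q5-1->q4 q6-0->q5 q6-1->q6 q7-0->q11 q7-1->q12 q8-0->q13 q8-1->q14 q9-0->q7 q9-1->q8 q10-0->q9 q10-1->q10 q11-0->q15 q11-1->q16 q12-0->q17 q12-1->q18 q13-0->q11 q13-1->q12 q14-0->q13 q14-1->q14 q15-0->q3 q15-1->q4 q16-0->q5 q16-1->q6 q17-0->q15 q17-1->q16 q18-0->q17 q18-1->q18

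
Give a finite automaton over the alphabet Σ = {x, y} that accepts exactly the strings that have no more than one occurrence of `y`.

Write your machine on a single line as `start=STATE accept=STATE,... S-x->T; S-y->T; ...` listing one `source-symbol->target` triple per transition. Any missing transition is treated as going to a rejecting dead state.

start=s0; accept=s0,s1; s0-x->s0; s0-y->s1; s1-x->s1; s1-y->s2; s2-x->s2; s2-y->s2

Count `y`s, saturating at 2: state s0 means no `y` yet, s1 means one `y` seen, s2 means more than one. Each `y` increments (capped at s2); other symbols loop. Accept from {s0, s1}.
        x   y  
>* s0   s0  s1 
 * s1   s1  s2 
   s2   s2  s2 
(> = start, * = accepting)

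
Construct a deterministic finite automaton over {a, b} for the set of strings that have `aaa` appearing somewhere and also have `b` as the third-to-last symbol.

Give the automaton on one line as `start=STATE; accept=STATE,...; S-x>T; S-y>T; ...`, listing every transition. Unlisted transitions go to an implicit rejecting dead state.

Build one automaton per condition and run them in lockstep. One (4 states) tracks whether and how much of `aaa` has been seen; the other (15 states) tracks the last 3 symbols read. Each combined state is a pair, one component from each; accept when both components accept. After merging equivalent states the machine shrinks.
          a    b  
>  q0     q1   q0 
   q1     q2   q0 
   q2     q3   q0 
   q3     q3   q4 
   q4     q5   q6 
   q5     q7   q8 
   q6     q9  q10 
 * q7     q3   q4 
 * q8     q5   q6 
 * q9     q7   q8 
 * q10    q9  q10 
(> = start, * = accepting)

start=q0; accept=q7,q8,q9,q10; q0-a>q1; q0-b>q0; q1-a>q2; q1-b>q0; q2-a>q3; q2-b>q0; q3-a>q3; q3-b>q4; q4-a>q5; q4-b>q6; q5-a>q7; q5-b>q8; q6-a>q9; q6-b>q10; q7-a>q3; q7-b>q4; q8-a>q5; q8-b>q6; q9-a>q7; q9-b>q8; q10-a>q9; q10-b>q10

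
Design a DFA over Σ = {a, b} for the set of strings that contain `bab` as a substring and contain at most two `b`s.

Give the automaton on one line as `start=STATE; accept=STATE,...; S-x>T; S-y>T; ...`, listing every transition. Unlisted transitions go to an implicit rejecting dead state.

start=q0; accept=q5; q0-a>q0; q0-b>q1; q1-a>q2; q1-b>q3; q2-a>q4; q2-b>q5; q3-a>q6; q3-b>q7; q4-a>q4; q4-b>q3; q5-a>q5; q5-b>q8; q6-a>q9; q6-b>q8; q7-a>q10; q7-b>q7; q8-a>q8; q8-b>q8; q9-a>q9; q9-b>q7; q10-a>q11; q10-b>q8; q11-a>q11; q11-b>q7

Run two small machines in parallel and take their product. The first has 4 states tracking whether and how much of `bab` has been seen; the second has 4 states tracking the count of `b`s, saturating at 3. A product state is a pair (one from each), accepting exactly when both do.
          a    b  
>  q0     q0   q1 
   q1     q2   q3 
   q2     q4   q5 
   q3     q6   q7 
   q4     q4   q3 
 * q5     q5   q8 
   q6     q9   q8 
   q7    q10   q7 
   q8     q8   q8 
   q9     q9   q7 
   q10   q11   q8 
   q11   q11   q7 
(> = start, * = accepting)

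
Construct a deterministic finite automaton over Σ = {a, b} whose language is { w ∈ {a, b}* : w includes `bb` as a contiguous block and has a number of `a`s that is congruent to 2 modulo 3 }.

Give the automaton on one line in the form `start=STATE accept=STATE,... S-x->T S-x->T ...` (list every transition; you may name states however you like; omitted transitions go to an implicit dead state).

start=q0 accept=q8 q0-a->q1 q0-b->q2 q1-a->q3 q1-b->q4 q2-a->q1 q2-b->q5 q3-a->q0 q3-b->q6 q4-a->q3 q4-b->q7 q5-a->q7 q5-b->q5 q6-a->q0 q6-b->q8 q7-a->q8 q7-b->q7 q8-a->q5 q8-b->q8

Build one automaton per condition and run them in lockstep. One (3 states) tracks whether and how much of `bb` has been seen; the other (3 states) tracks the count of `a`s modulo 3. Each combined state is a pair, one component from each; accept when both components accept.
        a   b  
>  q0   q1  q2 
   q1   q3  q4 
   q2   q1  q5 
   q3   q0  q6 
   q4   q3  q7 
   q5   q7  q5 
   q6   q0  q8 
   q7   q8  q7 
 * q8   q5  q8 
(> = start, * = accepting)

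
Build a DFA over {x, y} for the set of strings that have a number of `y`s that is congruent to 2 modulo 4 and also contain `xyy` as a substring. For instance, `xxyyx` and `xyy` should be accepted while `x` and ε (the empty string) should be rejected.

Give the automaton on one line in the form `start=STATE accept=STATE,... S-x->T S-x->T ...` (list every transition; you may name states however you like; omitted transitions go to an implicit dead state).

Handle the two conditions separately and then intersect. One (4 states) tracks the count of `y`s modulo 4; the other (4 states) tracks whether and how much of `xyy` has been seen. Each combined state is a pair, one component from each; accept when both components accept.
A 16-state machine:
          x    y  
>  S0     S1   S2 
   S1     S1   S3 
   S2     S4   S5 
   S3     S4   S6 
   S4     S4   S7 
   S5     S8   S9 
 * S6     S6  S10 
   S7     S8  S10 
   S8     S8  S11 
   S9    S12   S0 
   S10   S10  S13 
   S11   S12  S13 
   S12   S12  S14 
   S13   S13  S15 
   S14    S1  S15 
   S15   S15   S6 
(> = start, * = accepting)

start=S0 accept=S6 S0-x->S1 S0-y->S2 S1-x->S1 S1-y->S3 S2-x->S4 S2-y->S5 S3-x->S4 S3-y->S6 S4-x->S4 S4-y->S7 S5-x->S8 S5-y->S9 S6-x->S6 S6-y->S10 S7-x->S8 S7-y->S10 S8-x->S8 S8-y->S11 S9-x->S12 S9-y->S0 S10-x->S10 S10-y->S13 S11-x->S12 S11-y->S13 S12-x->S12 S12-y->S14 S13-x->S13 S13-y->S15 S14-x->S1 S14-y->S15 S15-x->S15 S15-y->S6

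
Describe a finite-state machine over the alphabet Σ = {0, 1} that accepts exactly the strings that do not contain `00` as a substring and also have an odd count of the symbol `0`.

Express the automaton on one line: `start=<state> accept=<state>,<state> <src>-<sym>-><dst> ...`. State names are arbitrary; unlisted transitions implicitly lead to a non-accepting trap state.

Run two small machines in parallel and take their product. One (3 states) tracks partial matches of the forbidden pattern `00`; the other (2 states) tracks the count of `0`s modulo 2. Each combined state is a pair, one component from each; accept when both components accept.
        0   1  
>  q0   q1  q0 
 * q1   q2  q3 
   q2   q4  q2 
 * q3   q5  q3 
   q4   q2  q4 
   q5   q4  q0 
(> = start, * = accepting)

start=q0 accept=q1,q3 q0-0->q1 q0-1->q0 q1-0->q2 q1-1->q3 q2-0->q4 q2-1->q2 q3-0->q5 q3-1->q3 q4-0->q2 q4-1->q4 q5-0->q4 q5-1->q0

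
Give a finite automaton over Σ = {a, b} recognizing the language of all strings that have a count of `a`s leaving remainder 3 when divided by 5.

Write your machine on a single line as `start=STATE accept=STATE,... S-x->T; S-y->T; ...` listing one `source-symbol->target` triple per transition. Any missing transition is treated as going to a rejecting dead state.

Keep the running count of `a`s modulo 5: each `a` advances along the cycle q0 → q1 → q2 → q3 → q4 → q0 while other symbols loop. Accept at q3.
A 5-state machine:
        a   b  
>  q0   q1  q0 
   q1   q2  q1 
   q2   q3  q2 
 * q3   q4  q3 
   q4   q0  q4 
(> = start, * = accepting)

start=q0; accept=q3; q0-a->q1; q0-b->q0; q1-a->q2; q1-b->q1; q2-a->q3; q2-b->q2; q3-a->q4; q3-b->q3; q4-a->q0; q4-b->q4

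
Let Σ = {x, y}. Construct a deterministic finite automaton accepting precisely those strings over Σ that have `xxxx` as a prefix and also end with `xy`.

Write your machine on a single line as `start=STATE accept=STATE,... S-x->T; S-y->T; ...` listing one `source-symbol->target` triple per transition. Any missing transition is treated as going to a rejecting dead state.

start=q0; accept=q8; q0-x->q1; q0-y->q2; q1-x->q3; q1-y->q4; q2-x->q5; q2-y->q2; q3-x->q6; q3-y->q4; q4-x->q5; q4-y->q2; q5-x->q5; q5-y->q4; q6-x->q7; q6-y->q4; q7-x->q7; q7-y->q8; q8-x->q7; q8-y->q9; q9-x->q7; q9-y->q9

Build one automaton per condition and run them in lockstep. One (6 states) tracks whether the input so far still matches the prefix `xxxx`; the other (3 states) tracks how much of the suffix `xy` has currently been matched. Each combined state is a pair, one component from each; accept when both components accept.
10 states suffice.
        x   y  
>  q0   q1  q2 
   q1   q3  q4 
   q2   q5  q2 
   q3   q6  q4 
   q4   q5  q2 
   q5   q5  q4 
   q6   q7  q4 
   q7   q7  q8 
 * q8   q7  q9 
   q9   q7  q9 
(> = start, * = accepting)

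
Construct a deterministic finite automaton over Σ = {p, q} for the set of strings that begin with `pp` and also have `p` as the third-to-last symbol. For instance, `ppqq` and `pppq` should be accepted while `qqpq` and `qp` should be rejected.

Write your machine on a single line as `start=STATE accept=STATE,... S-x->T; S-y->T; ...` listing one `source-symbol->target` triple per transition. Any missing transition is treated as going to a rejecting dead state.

Build one automaton per condition and run them in lockstep. One (4 states) tracks whether the input so far still matches the prefix `pp`; the other (15 states) tracks the last 3 symbols read. Each combined state is a pair, one component from each; accept when both components accept. After merging equivalent states the machine shrinks.
11 states suffice.
       p  q 
>  A   B  C 
   B   D  C 
   C   C  C 
   D   E  F 
 * E   E  F 
 * F   G  H 
 * G   D  I 
 * H   J  K 
   I   G  H 
   J   D  I 
   K   J  K 
(> = start, * = accepting)

start=A; accept=E,F,G,H; A-p->B; A-q->C; B-p->D; B-q->C; C-p->C; C-q->C; D-p->E; D-q->F; E-p->E; E-q->F; F-p->G; F-q->H; G-p->D; G-q->I; H-p->J; H-q->K; I-p->G; I-q->H; J-p->D; J-q->I; K-p->J; K-q->K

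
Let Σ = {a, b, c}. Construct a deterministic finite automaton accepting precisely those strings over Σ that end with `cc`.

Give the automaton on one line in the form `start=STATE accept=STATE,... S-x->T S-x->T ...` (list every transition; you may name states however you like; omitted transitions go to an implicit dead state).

start=q0 accept=q2 q0-a->q0 q0-b->q0 q0-c->q1 q1-a->q0 q1-b->q0 q1-c->q2 q2-a->q0 q2-b->q0 q2-c->q2

Let each state record the length of the longest suffix of the input read so far that is also a prefix of `cc`. q1 means the last symbol is `c`; q2 means the last 2 symbols are `cc`. Accept only at q2, where the string currently ends in `cc`.
3 states suffice.
        a   b   c  
>  q0   q0  q0  q1 
   q1   q0  q0  q2 
 * q2   q0  q0  q2 
(> = start, * = accepting)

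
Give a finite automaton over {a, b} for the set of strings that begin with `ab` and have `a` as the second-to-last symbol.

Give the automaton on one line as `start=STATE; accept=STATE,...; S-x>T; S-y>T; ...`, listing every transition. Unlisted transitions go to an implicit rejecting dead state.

start=s0; accept=s3,s6; s0-a>s1; s0-b>s2; s1-a>s2; s1-b>s3; s2-a>s2; s2-b>s2; s3-a>s4; s3-b>s5; s4-a>s6; s4-b>s3; s5-a>s4; s5-b>s5; s6-a>s6; s6-b>s3

Build one automaton per condition and run them in lockstep. The first has 4 states tracking whether the input so far still matches the prefix `ab`; the second has 7 states tracking the last 2 symbols read. A product state is a pair (one from each), accepting exactly when both do. Minimizing collapses redundant product states.
A 7-state machine:
        a   b  
>  s0   s1  s2 
   s1   s2  s3 
   s2   s2  s2 
 * s3   s4  s5 
   s4   s6  s3 
   s5   s4  s5 
 * s6   s6  s3 
(> = start, * = accepting)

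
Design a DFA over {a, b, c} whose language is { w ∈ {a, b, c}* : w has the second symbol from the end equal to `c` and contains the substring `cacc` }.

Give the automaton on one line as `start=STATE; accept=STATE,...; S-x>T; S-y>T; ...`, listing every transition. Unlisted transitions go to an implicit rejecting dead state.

start=s0; accept=s4,s5; s0-a>s0; s0-b>s0; s0-c>s1; s1-a>s2; s1-b>s0; s1-c>s1; s2-a>s0; s2-b>s0; s2-c>s3; s3-a>s2; s3-b>s0; s3-c>s4; s4-a>s5; s4-b>s5; s4-c>s4; s5-a>s6; s5-b>s6; s5-c>s7; s6-a>s6; s6-b>s6; s6-c>s7; s7-a>s5; s7-b>s5; s7-c>s4

Run two small machines in parallel and take their product. The first has 13 states tracking the last 2 symbols read; the second has 5 states tracking whether and how much of `cacc` has been seen. A product state is a pair (one from each), accepting exactly when both do. After merging equivalent states the machine shrinks.
An 8-state machine:
        a   b   c  
>  s0   s0  s0  s1 
   s1   s2  s0  s1 
   s2   s0  s0  s3 
   s3   s2  s0  s4 
 * s4   s5  s5  s4 
 * s5   s6  s6  s7 
   s6   s6  s6  s7 
   s7   s5  s5  s4 
(> = start, * = accepting)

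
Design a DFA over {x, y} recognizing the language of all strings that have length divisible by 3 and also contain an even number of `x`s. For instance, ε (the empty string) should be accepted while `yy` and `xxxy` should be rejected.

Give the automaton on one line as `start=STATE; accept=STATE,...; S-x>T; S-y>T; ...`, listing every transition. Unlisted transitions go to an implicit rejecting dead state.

start=A; accept=A; A-x>B; A-y>C; B-x>D; B-y>E; C-x>E; C-y>D; D-x>F; D-y>A; E-x>A; E-y>F; F-x>C; F-y>B

Build one automaton per condition and run them in lockstep. One (3 states) tracks the input length modulo 3; the other (2 states) tracks the count of `x`s modulo 2. Each combined state is a pair, one component from each; accept when both components accept.
With 6 states:
       x  y 
>* A   B  C 
   B   D  E 
   C   E  D 
   D   F  A 
   E   A  F 
   F   C  B 
(> = start, * = accepting)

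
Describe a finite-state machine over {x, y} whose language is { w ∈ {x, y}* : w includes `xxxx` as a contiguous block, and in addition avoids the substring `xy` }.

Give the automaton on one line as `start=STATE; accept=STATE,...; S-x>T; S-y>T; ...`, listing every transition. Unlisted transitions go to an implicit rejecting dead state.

start=q0; accept=q5; q0-x>q1; q0-y>q0; q1-x>q2; q1-y>q3; q2-x>q4; q2-y>q3; q3-x>q3; q3-y>q3; q4-x>q5; q4-y>q3; q5-x>q5; q5-y>q3

Build one automaton per condition and run them in lockstep. One (5 states) tracks whether and how much of `xxxx` has been seen; the other (3 states) tracks partial matches of the forbidden pattern `xy`. Each combined state is a pair, one component from each; accept when both components accept. Equivalent product states are then merged.
A 6-state machine:
        x   y  
>  q0   q1  q0 
   q1   q2  q3 
   q2   q4  q3 
   q3   q3  q3 
   q4   q5  q3 
 * q5   q5  q3 
(> = start, * = accepting)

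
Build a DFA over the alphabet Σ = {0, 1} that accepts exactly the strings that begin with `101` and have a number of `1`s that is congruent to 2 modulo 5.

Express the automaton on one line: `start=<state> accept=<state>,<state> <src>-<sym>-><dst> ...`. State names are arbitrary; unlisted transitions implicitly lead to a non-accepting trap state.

Run two small machines in parallel and take their product. The first has 5 states tracking whether the input so far still matches the prefix `101`; the second has 5 states tracking the count of `1`s modulo 5. A product state is a pair (one from each), accepting exactly when both do.
A 13-state machine:
          0    1  
>  S0     S1   S2 
   S1     S1   S3 
   S2     S4   S5 
   S3     S3   S5 
   S4     S3   S6 
   S5     S5   S7 
 * S6     S6   S8 
   S7     S7   S9 
   S8     S8  S10 
   S9     S9   S1 
   S10   S10  S11 
   S11   S11  S12 
   S12   S12   S6 
(> = start, * = accepting)

start=S0 accept=S6 S0-0->S1 S0-1->S2 S1-0->S1 S1-1->S3 S2-0->S4 S2-1->S5 S3-0->S3 S3-1->S5 S4-0->S3 S4-1->S6 S5-0->S5 S5-1->S7 S6-0->S6 S6-1->S8 S7-0->S7 S7-1->S9 S8-0->S8 S8-1->S10 S9-0->S9 S9-1->S1 S10-0->S10 S10-1->S11 S11-0->S11 S11-1->S12 S12-0->S12 S12-1->S6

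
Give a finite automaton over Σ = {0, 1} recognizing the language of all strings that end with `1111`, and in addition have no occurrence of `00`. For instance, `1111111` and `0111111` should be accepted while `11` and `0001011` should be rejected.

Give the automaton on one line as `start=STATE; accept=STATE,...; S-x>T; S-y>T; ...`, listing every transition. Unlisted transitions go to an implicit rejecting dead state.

start=A; accept=G; A-0>B; A-1>C; B-0>D; B-1>C; C-0>B; C-1>E; D-0>D; D-1>D; E-0>B; E-1>F; F-0>B; F-1>G; G-0>B; G-1>G

Handle the two conditions separately and then intersect. One (5 states) tracks how much of the suffix `1111` has currently been matched; the other (3 states) tracks partial matches of the forbidden pattern `00`. Each combined state is a pair, one component from each; accept when both components accept. Equivalent product states are then merged.
A 7-state machine:
       0  1 
>  A   B  C 
   B   D  C 
   C   B  E 
   D   D  D 
   E   B  F 
   F   B  G 
 * G   B  G 
(> = start, * = accepting)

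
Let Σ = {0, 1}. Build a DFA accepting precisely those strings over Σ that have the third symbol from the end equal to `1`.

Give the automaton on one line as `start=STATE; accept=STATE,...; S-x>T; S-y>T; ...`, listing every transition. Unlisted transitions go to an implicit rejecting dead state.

start=q0; accept=q11,q12,q13,q14; q0-0>q1; q0-1>q2; q1-0>q3; q1-1>q4; q2-0>q5; q2-1>q6; q3-0>q7; q3-1>q8; q4-0>q9; q4-1>q10; q5-0>q11; q5-1>q12; q6-0>q13; q6-1>q14; q7-0>q7; q7-1>q8; q8-0>q9; q8-1>q10; q9-0>q11; q9-1>q12; q10-0>q13; q10-1>q14; q11-0>q7; q11-1>q8; q12-0>q9; q12-1>q10; q13-0>q11; q13-1>q12; q14-0>q13; q14-1>q14

A DFA must remember the last 3 symbols (since which symbol is third-to-last isn't known until the input ends). Use one state per possible window of the last ≤3 symbols; accept from those whose window starts with `1`.
A 15-state machine:
          0    1  
>  q0     q1   q2 
   q1     q3   q4 
   q2     q5   q6 
   q3     q7   q8 
   q4     q9  q10 
   q5    q11  q12 
   q6    q13  q14 
   q7     q7   q8 
   q8     q9  q10 
   q9    q11  q12 
   q10   q13  q14 
 * q11    q7   q8 
 * q12    q9  q10 
 * q13   q11  q12 
 * q14   q13  q14 
(> = start, * = accepting)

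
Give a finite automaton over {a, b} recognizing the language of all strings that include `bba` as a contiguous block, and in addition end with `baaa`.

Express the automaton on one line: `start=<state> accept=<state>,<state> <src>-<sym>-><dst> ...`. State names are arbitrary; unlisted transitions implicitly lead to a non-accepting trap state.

start=q0 accept=q5 q0-a->q0 q0-b->q1 q1-a->q0 q1-b->q2 q2-a->q3 q2-b->q2 q3-a->q4 q3-b->q2 q4-a->q5 q4-b->q2 q5-a->q6 q5-b->q2 q6-a->q6 q6-b->q2

Run two small machines in parallel and take their product. The first has 4 states tracking whether and how much of `bba` has been seen; the second has 5 states tracking how much of the suffix `baaa` has currently been matched. A product state is a pair (one from each), accepting exactly when both do. Equivalent product states are then merged.
A 7-state machine:
        a   b  
>  q0   q0  q1 
   q1   q0  q2 
   q2   q3  q2 
   q3   q4  q2 
   q4   q5  q2 
 * q5   q6  q2 
   q6   q6  q2 
(> = start, * = accepting)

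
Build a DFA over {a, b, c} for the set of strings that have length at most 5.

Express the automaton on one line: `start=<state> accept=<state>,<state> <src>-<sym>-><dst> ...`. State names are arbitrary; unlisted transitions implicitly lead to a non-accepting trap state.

start=q0 accept=q0,q1,q2,q3,q4,q5 q0-a->q1 q0-b->q1 q0-c->q1 q1-a->q2 q1-b->q2 q1-c->q2 q2-a->q3 q2-b->q3 q2-c->q3 q3-a->q4 q3-b->q4 q3-c->q4 q4-a->q5 q4-b->q5 q4-c->q5 q5-a->q6 q5-b->q6 q5-c->q6 q6-a->q6 q6-b->q6 q6-c->q6

We only need to distinguish lengths 0, 1, …, 5, and '>5'. Chain q0 → q1 → q2 → q3 → q4 → q5 → q6 on every symbol, with q6 looping. Accepting states: {q0, q1, q2, q3, q4, q5}.
A 7-state machine:
        a   b   c  
>* q0   q1  q1  q1 
 * q1   q2  q2  q2 
 * q2   q3  q3  q3 
 * q3   q4  q4  q4 
 * q4   q5  q5  q5 
 * q5   q6  q6  q6 
   q6   q6  q6  q6 
(> = start, * = accepting)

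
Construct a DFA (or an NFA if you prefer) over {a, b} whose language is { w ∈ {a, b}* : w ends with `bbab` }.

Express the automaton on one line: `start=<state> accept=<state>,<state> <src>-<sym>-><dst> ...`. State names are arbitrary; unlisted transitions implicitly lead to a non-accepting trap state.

start=s0 accept=s4 s0-a->s0 s0-b->s1 s1-a->s0 s1-b->s2 s2-a->s3 s2-b->s2 s3-a->s0 s3-b->s4 s4-a->s0 s4-b->s2

Remember how much of `bbab` the current input suffix matches. State s0 means no match yet; s1 means the last symbol is `b`; s2 means the last 2 symbols are `bb`; s3 means the last 3 symbols are `bba`; s4 means the last 4 symbols are `bbab`. Only s4 accepts. On a mismatch, fall back to the longest proper suffix that is still a prefix of `bbab`.
A 5-state machine:
        a   b  
>  s0   s0  s1 
   s1   s0  s2 
   s2   s3  s2 
   s3   s0  s4 
 * s4   s0  s2 
(> = start, * = accepting)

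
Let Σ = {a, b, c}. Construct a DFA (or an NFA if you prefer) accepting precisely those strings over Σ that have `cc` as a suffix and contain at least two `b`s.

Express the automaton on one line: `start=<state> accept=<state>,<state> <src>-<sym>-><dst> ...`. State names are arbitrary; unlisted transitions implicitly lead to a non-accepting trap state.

Handle the two conditions separately and then intersect. The first has 3 states tracking how much of the suffix `cc` has currently been matched; the second has 4 states tracking the count of `b`s, saturating at 3. A product state is a pair (one from each), accepting exactly when both do.
A 12-state machine:
          a    b    c  
>  S0     S0   S1   S2 
   S1     S1   S3   S4 
   S2     S0   S1   S5 
   S3     S3   S6   S7 
   S4     S1   S3   S8 
   S5     S0   S1   S5 
   S6     S6   S6   S9 
   S7     S3   S6  S10 
   S8     S1   S3   S8 
   S9     S6   S6  S11 
 * S10    S3   S6  S10 
 * S11    S6   S6  S11 
(> = start, * = accepting)

start=S0 accept=S10,S11 S0-a->S0 S0-b->S1 S0-c->S2 S1-a->S1 S1-b->S3 S1-c->S4 S2-a->S0 S2-b->S1 S2-c->S5 S3-a->S3 S3-b->S6 S3-c->S7 S4-a->S1 S4-b->S3 S4-c->S8 S5-a->S0 S5-b->S1 S5-c->S5 S6-a->S6 S6-b->S6 S6-c->S9 S7-a->S3 S7-b->S6 S7-c->S10 S8-a->S1 S8-b->S3 S8-c->S8 S9-a->S6 S9-b->S6 S9-c->S11 S10-a->S3 S10-b->S6 S10-c->S10 S11-a->S6 S11-b->S6 S11-c->S11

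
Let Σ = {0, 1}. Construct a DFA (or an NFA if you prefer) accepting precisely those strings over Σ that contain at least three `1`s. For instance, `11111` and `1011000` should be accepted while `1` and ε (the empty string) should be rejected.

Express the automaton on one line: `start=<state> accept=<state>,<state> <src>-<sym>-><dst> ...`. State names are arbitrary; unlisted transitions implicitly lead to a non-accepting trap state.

start=S0 accept=S3,S4 S0-0->S0 S0-1->S1 S1-0->S1 S1-1->S2 S2-0->S2 S2-1->S3 S3-0->S3 S3-1->S4 S4-0->S4 S4-1->S4

Only the number of `1`s matters, and only up to 4. Make a chain S0 → S1 → S2 → S3 → S4 advanced by each `1` (with S4 absorbing); every other symbol self-loops. The accepting set is {S3, S4}.
        0   1  
>  S0   S0  S1 
   S1   S1  S2 
   S2   S2  S3 
 * S3   S3  S4 
 * S4   S4  S4 
(> = start, * = accepting)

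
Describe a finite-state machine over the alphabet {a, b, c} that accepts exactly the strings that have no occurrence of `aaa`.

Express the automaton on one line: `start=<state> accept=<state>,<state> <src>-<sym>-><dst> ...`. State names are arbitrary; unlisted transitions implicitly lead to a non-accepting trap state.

Track partial matches of the forbidden pattern `aaa`. State q3 is a dead state reached once `aaa` has occurred; every other state accepts. q0 means no part of `aaa` is currently matched.
With 4 states:
        a   b   c  
>* q0   q1  q0  q0 
 * q1   q2  q0  q0 
 * q2   q3  q0  q0 
   q3   q3  q3  q3 
(> = start, * = accepting)

start=q0 accept=q0,q1,q2 q0-a->q1 q0-b->q0 q0-c->q0 q1-a->q2 q1-b->q0 q1-c->q0 q2-a->q3 q2-b->q0 q2-c->q0 q3-a->q3 q3-b->q3 q3-c->q3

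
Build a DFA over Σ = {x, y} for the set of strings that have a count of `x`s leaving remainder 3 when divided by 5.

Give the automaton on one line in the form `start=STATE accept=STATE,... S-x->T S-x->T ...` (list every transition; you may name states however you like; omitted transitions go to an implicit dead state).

start=q0 accept=q3 q0-x->q1 q0-y->q0 q1-x->q2 q1-y->q1 q2-x->q3 q2-y->q2 q3-x->q4 q3-y->q3 q4-x->q0 q4-y->q4

Keep the running count of `x`s modulo 5: each `x` advances along the cycle q0 → q1 → q2 → q3 → q4 → q0 while other symbols loop. Accept at q3.
A 5-state machine:
        x   y  
>  q0   q1  q0 
   q1   q2  q1 
   q2   q3  q2 
 * q3   q4  q3 
   q4   q0  q4 
(> = start, * = accepting)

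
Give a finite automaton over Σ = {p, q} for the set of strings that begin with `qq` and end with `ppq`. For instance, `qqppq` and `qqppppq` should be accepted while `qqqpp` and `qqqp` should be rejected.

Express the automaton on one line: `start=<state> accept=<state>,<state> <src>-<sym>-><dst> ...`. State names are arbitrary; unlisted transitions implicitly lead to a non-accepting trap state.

start=s0 accept=s6 s0-p->s1 s0-q->s2 s1-p->s1 s1-q->s1 s2-p->s1 s2-q->s3 s3-p->s4 s3-q->s3 s4-p->s5 s4-q->s3 s5-p->s5 s5-q->s6 s6-p->s4 s6-q->s3

Handle the two conditions separately and then intersect. One (4 states) tracks whether the input so far still matches the prefix `qq`; the other (4 states) tracks how much of the suffix `ppq` has currently been matched. Each combined state is a pair, one component from each; accept when both components accept. Equivalent product states are then merged.
With 7 states:
        p   q  
>  s0   s1  s2 
   s1   s1  s1 
   s2   s1  s3 
   s3   s4  s3 
   s4   s5  s3 
   s5   s5  s6 
 * s6   s4  s3 
(> = start, * = accepting)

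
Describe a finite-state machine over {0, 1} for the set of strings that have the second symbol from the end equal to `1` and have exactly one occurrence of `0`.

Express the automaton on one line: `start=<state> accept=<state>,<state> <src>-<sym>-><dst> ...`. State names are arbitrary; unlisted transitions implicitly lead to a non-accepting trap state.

start=s0 accept=s5,s9 s0-0->s1 s0-1->s2 s1-0->s3 s1-1->s4 s2-0->s5 s2-1->s6 s3-0->s3 s3-1->s7 s4-0->s8 s4-1->s9 s5-0->s3 s5-1->s4 s6-0->s5 s6-1->s6 s7-0->s8 s7-1->s10 s8-0->s3 s8-1->s7 s9-0->s8 s9-1->s9 s10-0->s8 s10-1->s10

Build one automaton per condition and run them in lockstep. One (7 states) tracks the last 2 symbols read; the other (3 states) tracks the count of `0`s, saturating at 2. Each combined state is a pair, one component from each; accept when both components accept.
With 11 states:
          0    1  
>  s0     s1   s2 
   s1     s3   s4 
   s2     s5   s6 
   s3     s3   s7 
   s4     s8   s9 
 * s5     s3   s4 
   s6     s5   s6 
   s7     s8  s10 
   s8     s3   s7 
 * s9     s8   s9 
   s10    s8  s10 
(> = start, * = accepting)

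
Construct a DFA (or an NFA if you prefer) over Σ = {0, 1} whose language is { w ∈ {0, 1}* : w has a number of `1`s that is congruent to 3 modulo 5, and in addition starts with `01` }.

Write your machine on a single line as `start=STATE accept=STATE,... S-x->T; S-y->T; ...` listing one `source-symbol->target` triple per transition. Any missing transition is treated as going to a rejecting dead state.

start=A; accept=F; A-0->B; A-1->C; B-0->C; B-1->D; C-0->C; C-1->C; D-0->D; D-1->E; E-0->E; E-1->F; F-0->F; F-1->G; G-0->G; G-1->H; H-0->H; H-1->D

Handle the two conditions separately and then intersect. The first has 5 states tracking the count of `1`s modulo 5; the second has 4 states tracking whether the input so far still matches the prefix `01`. A product state is a pair (one from each), accepting exactly when both do. Equivalent product states are then merged.
With 8 states:
       0  1 
>  A   B  C 
   B   C  D 
   C   C  C 
   D   D  E 
   E   E  F 
 * F   F  G 
   G   G  H 
   H   H  D 
(> = start, * = accepting)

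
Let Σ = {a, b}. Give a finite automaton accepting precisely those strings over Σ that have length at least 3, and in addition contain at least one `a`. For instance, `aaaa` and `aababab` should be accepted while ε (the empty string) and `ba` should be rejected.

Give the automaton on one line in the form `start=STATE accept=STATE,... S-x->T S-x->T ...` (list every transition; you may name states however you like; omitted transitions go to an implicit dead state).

Build one automaton per condition and run them in lockstep. The first has 5 states tracking the input length, saturating at 4; the second has 3 states tracking the count of `a`s, saturating at 2. A product state is a pair (one from each), accepting exactly when both do. After merging equivalent states the machine shrinks.
6 states suffice.
        a   b  
>  s0   s1  s2 
   s1   s3  s3 
   s2   s3  s4 
   s3   s5  s5 
   s4   s5  s4 
 * s5   s5  s5 
(> = start, * = accepting)

start=s0 accept=s5 s0-a->s1 s0-b->s2 s1-a->s3 s1-b->s3 s2-a->s3 s2-b->s4 s3-a->s5 s3-b->s5 s4-a->s5 s4-b->s4 s5-a->s5 s5-b->s5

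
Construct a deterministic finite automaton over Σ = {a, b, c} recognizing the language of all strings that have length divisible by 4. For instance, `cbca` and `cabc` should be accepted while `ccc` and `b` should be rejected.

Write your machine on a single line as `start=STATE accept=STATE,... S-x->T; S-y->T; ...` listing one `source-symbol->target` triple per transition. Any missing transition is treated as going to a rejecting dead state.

start=q0; accept=q0; q0-a->q1; q0-b->q1; q0-c->q1; q1-a->q2; q1-b->q2; q1-c->q2; q2-a->q3; q2-b->q3; q2-c->q3; q3-a->q0; q3-b->q0; q3-c->q0

Only the length mod 4 matters, so use a 4-cycle: from any state, every input symbol moves to the next state, wrapping q3 back to q0. Mark q0 accepting.
        a   b   c  
>* q0   q1  q1  q1 
   q1   q2  q2  q2 
   q2   q3  q3  q3 
   q3   q0  q0  q0 
(> = start, * = accepting)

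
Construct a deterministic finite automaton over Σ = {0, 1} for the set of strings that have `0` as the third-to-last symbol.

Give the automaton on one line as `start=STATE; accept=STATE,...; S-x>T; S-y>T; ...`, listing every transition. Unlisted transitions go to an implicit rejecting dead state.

start=A; accept=H,I,J,K; A-0>B; A-1>C; B-0>D; B-1>E; C-0>F; C-1>G; D-0>H; D-1>I; E-0>J; E-1>K; F-0>L; F-1>M; G-0>N; G-1>O; H-0>H; H-1>I; I-0>J; I-1>K; J-0>L; J-1>M; K-0>N; K-1>O; L-0>H; L-1>I; M-0>J; M-1>K; N-0>L; N-1>M; O-0>N; O-1>O

Because acceptance depends on a position counted from the end, the machine has to buffer the most recent 3 symbols. Make each state the string of the last up-to-3 symbols read; on input `x` shift the window left and append `x`. Accept when the buffered window has length 3 and begins with `0`.
A 15-state machine:
       0  1 
>  A   B  C 
   B   D  E 
   C   F  G 
   D   H  I 
   E   J  K 
   F   L  M 
   G   N  O 
 * H   H  I 
 * I   J  K 
 * J   L  M 
 * K   N  O 
   L   H  I 
   M   J  K 
   N   L  M 
   O   N  O 
(> = start, * = accepting)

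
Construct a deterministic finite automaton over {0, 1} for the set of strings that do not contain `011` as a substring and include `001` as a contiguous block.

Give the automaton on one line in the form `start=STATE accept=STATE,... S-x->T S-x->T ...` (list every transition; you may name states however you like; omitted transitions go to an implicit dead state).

start=s0 accept=s4,s6 s0-0->s1 s0-1->s0 s1-0->s2 s1-1->s3 s2-0->s2 s2-1->s4 s3-0->s1 s3-1->s5 s4-0->s6 s4-1->s7 s5-0->s8 s5-1->s5 s6-0->s6 s6-1->s4 s7-0->s7 s7-1->s7 s8-0->s9 s8-1->s5 s9-0->s9 s9-1->s7

Handle the two conditions separately and then intersect. One (4 states) tracks partial matches of the forbidden pattern `011`; the other (4 states) tracks whether and how much of `001` has been seen. Each combined state is a pair, one component from each; accept when both components accept.
A 10-state machine:
        0   1  
>  s0   s1  s0 
   s1   s2  s3 
   s2   s2  s4 
   s3   s1  s5 
 * s4   s6  s7 
   s5   s8  s5 
 * s6   s6  s4 
   s7   s7  s7 
   s8   s9  s5 
   s9   s9  s7 
(> = start, * = accepting)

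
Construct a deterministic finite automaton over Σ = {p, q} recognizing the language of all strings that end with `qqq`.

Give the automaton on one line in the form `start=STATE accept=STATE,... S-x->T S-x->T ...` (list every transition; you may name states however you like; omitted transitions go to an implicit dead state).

start=s0 accept=s3 s0-p->s0 s0-q->s1 s1-p->s0 s1-q->s2 s2-p->s0 s2-q->s3 s3-p->s0 s3-q->s3

Remember how much of `qqq` the current input suffix matches. State s0 means no match yet; s1 means the last symbol is `q`; s2 means the last 2 symbols are `qq`; s3 means the last 3 symbols are `qqq`. Only s3 accepts. On a mismatch, fall back to the longest proper suffix that is still a prefix of `qqq`.
A 4-state machine:
        p   q  
>  s0   s0  s1 
   s1   s0  s2 
   s2   s0  s3 
 * s3   s0  s3 
(> = start, * = accepting)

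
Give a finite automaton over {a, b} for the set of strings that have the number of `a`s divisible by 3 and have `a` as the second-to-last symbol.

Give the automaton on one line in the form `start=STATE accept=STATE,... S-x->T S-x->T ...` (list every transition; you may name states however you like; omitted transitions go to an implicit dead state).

Run two small machines in parallel and take their product. The first has 3 states tracking the count of `a`s modulo 3; the second has 7 states tracking the last 2 symbols read. A product state is a pair (one from each), accepting exactly when both do.
          a    b  
>  S0     S1   S2 
   S1     S3   S4 
   S2     S5   S6 
   S3     S7   S8 
   S4     S9  S10 
   S5     S3   S4 
   S6     S5   S6 
 * S7    S11  S12 
   S8    S13  S14 
   S9     S7   S8 
   S10    S9  S10 
   S11    S3   S4 
 * S12    S5   S6 
   S13   S11  S12 
   S14   S13  S14 
(> = start, * = accepting)

start=S0 accept=S7,S12 S0-a->S1 S0-b->S2 S1-a->S3 S1-b->S4 S2-a->S5 S2-b->S6 S3-a->S7 S3-b->S8 S4-a->S9 S4-b->S10 S5-a->S3 S5-b->S4 S6-a->S5 S6-b->S6 S7-a->S11 S7-b->S12 S8-a->S13 S8-b->S14 S9-a->S7 S9-b->S8 S10-a->S9 S10-b->S10 S11-a->S3 S11-b->S4 S12-a->S5 S12-b->S6 S13-a->S11 S13-b->S12 S14-a->S13 S14-b->S14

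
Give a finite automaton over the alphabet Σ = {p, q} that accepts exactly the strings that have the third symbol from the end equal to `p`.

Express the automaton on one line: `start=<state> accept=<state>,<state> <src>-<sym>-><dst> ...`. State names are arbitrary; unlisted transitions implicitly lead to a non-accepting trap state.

start=A accept=H,I,J,K A-p->B A-q->C B-p->D B-q->E C-p->F C-q->G D-p->H D-q->I E-p->J E-q->K F-p->L F-q->M G-p->N G-q->O H-p->H H-q->I I-p->J I-q->K J-p->L J-q->M K-p->N K-q->O L-p->H L-q->I M-p->J M-q->K N-p->L N-q->M O-p->N O-q->O

A DFA must remember the last 3 symbols (since which symbol is third-to-last isn't known until the input ends). Use one state per possible window of the last ≤3 symbols; accept from those whose window starts with `p`.
15 states suffice.
       p  q 
>  A   B  C 
   B   D  E 
   C   F  G 
   D   H  I 
   E   J  K 
   F   L  M 
   G   N  O 
 * H   H  I 
 * I   J  K 
 * J   L  M 
 * K   N  O 
   L   H  I 
   M   J  K 
   N   L  M 
   O   N  O 
(> = start, * = accepting)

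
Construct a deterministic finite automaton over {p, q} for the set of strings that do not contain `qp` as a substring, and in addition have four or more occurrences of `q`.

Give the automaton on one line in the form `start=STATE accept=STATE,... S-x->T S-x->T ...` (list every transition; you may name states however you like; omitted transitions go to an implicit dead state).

Handle the two conditions separately and then intersect. One (3 states) tracks partial matches of the forbidden pattern `qp`; the other (6 states) tracks the count of `q`s, saturating at 5. Each combined state is a pair, one component from each; accept when both components accept.
An 11-state machine:
          p    q  
>  s0     s0   s1 
   s1     s2   s3 
   s2     s2   s4 
   s3     s4   s5 
   s4     s4   s6 
   s5     s6   s7 
   s6     s6   s8 
 * s7     s8   s9 
   s8     s8  s10 
 * s9    s10   s9 
   s10   s10  s10 
(> = start, * = accepting)

start=s0 accept=s7,s9 s0-p->s0 s0-q->s1 s1-p->s2 s1-q->s3 s2-p->s2 s2-q->s4 s3-p->s4 s3-q->s5 s4-p->s4 s4-q->s6 s5-p->s6 s5-q->s7 s6-p->s6 s6-q->s8 s7-p->s8 s7-q->s9 s8-p->s8 s8-q->s10 s9-p->s10 s9-q->s9 s10-p->s10 s10-q->s10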